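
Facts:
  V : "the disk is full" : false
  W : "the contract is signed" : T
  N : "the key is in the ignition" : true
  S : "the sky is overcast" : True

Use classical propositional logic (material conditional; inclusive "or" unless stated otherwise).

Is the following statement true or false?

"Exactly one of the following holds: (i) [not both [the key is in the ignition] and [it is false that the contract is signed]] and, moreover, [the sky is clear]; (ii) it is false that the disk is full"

True.

Parsed as ((N ↑ ¬W) ∧ ¬S) ⊕ ¬V

¬W = ¬T = F
N ↑ ¬W = T ↑ F = T
¬S = ¬T = F
(N ↑ ¬W) ∧ ¬S = T ∧ F = F
¬V = ¬F = T
((N ↑ ¬W) ∧ ¬S) ⊕ ¬V = F ⊕ T = T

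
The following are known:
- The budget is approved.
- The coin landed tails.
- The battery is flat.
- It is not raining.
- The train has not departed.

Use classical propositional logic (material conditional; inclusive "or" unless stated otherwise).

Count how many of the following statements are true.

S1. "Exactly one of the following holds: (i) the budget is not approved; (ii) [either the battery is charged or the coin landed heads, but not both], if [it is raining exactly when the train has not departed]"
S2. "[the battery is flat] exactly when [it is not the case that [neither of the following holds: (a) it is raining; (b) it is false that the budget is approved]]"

Let K = "the budget is approved" (True), S = "it is raining" (False), P = "the train has departed" (False), N = "the battery is charged" (False), R = "the coin landed heads" (False).

S1: This is not K xor ((S iff not P) -> (N xor R)).

not K = not True = False
not P = not False = True
S iff not P = False iff True = False
N xor R = False xor False = False
(S iff not P) -> (N xor R) = False -> False = True
not K xor ((S iff not P) -> (N xor R)) = False xor True = True
Thus S1 is true.

S2: In symbols: not N iff not (S nor not K)

not N = not False = True
not K = not True = False
S nor not K = False nor False = True
not (S nor not K) = not True = False
not N iff not (S nor not K) = True iff False = False
So S2 is false.

Count: 1.

1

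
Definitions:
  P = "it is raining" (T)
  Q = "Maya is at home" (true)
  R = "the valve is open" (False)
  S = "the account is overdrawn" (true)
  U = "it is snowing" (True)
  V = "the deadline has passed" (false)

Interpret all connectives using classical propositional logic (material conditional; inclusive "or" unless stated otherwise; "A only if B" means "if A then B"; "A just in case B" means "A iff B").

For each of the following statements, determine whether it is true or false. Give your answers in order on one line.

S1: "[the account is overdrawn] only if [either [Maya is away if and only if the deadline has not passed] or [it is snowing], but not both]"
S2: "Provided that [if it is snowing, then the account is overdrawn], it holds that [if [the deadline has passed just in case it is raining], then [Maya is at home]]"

S1 T, S2 T

S1: This is S → ((¬Q ↔ ¬V) ⊕ U).

¬Q = ¬T = F
¬V = ¬F = T
¬Q ↔ ¬V = F ↔ T = F
(¬Q ↔ ¬V) ⊕ U = F ⊕ T = T
S → ((¬Q ↔ ¬V) ⊕ U) = T → T = T
Thus S1 is true.

S2: Formalization: (U → S) → ((V ↔ P) → Q)

U → S = T → T = T
V ↔ P = F ↔ T = F
(V ↔ P) → Q = F → T = T
(U → S) → ((V ↔ P) → Q) = T → T = T
Thus S2 is true.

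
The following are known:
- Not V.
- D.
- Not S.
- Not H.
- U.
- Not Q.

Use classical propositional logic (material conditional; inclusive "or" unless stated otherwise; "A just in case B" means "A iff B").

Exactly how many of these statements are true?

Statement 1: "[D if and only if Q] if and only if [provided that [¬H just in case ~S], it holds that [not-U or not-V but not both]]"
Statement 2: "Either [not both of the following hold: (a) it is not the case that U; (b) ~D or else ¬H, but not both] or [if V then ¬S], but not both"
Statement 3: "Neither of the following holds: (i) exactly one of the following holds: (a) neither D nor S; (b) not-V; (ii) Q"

Statement 1: In symbols: (D ↔ Q) ↔ ((¬H ↔ ¬S) → (¬U ⊕ ¬V))

D ↔ Q = T ↔ F = F
¬H = ¬F = T
¬S = ¬F = T
¬H ↔ ¬S = T ↔ T = T
¬U = ¬T = F
¬V = ¬F = T
¬U ⊕ ¬V = F ⊕ T = T
(¬H ↔ ¬S) → (¬U ⊕ ¬V) = T → T = T
(D ↔ Q) ↔ ((¬H ↔ ¬S) → (¬U ⊕ ¬V)) = F ↔ T = F
Thus Statement 1 is false.

Statement 2: In symbols: (¬U ↑ (¬D ⊕ ¬H)) ⊕ (V → ¬S)

¬U = ¬T = F
¬D = ¬T = F
¬H = ¬F = T
¬D ⊕ ¬H = F ⊕ T = T
¬U ↑ (¬D ⊕ ¬H) = F ↑ T = T
¬S = ¬F = T
V → ¬S = F → T = T
(¬U ↑ (¬D ⊕ ¬H)) ⊕ (V → ¬S) = T ⊕ T = F
Hence Statement 2 is false.

Statement 3: Formalization: ((D ↓ S) ⊕ ¬V) ↓ Q

D ↓ S = T ↓ F = F
¬V = ¬F = T
(D ↓ S) ⊕ ¬V = F ⊕ T = T
((D ↓ S) ⊕ ¬V) ↓ Q = T ↓ F = F
So Statement 3 is false.

0 of the 3 statements are true (none).

0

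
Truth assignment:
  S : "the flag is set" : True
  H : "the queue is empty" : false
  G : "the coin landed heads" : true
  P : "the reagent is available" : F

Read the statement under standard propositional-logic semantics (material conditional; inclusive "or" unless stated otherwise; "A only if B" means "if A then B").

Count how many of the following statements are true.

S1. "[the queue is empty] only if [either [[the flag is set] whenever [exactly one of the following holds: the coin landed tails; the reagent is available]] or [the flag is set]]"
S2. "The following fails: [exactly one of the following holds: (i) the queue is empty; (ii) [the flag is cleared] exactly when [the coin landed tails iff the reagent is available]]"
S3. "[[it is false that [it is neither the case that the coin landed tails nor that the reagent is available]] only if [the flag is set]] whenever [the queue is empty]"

3

S1: Parsed as H → (((¬G ⊕ P) → S) ∨ S)

¬G = ¬T = F
¬G ⊕ P = F ⊕ F = F
(¬G ⊕ P) → S = F → T = T
((¬G ⊕ P) → S) ∨ S = T ∨ T = T
H → (((¬G ⊕ P) → S) ∨ S) = F → T = T
So S1 is true.

S2: In symbols: ¬(H ⊕ (¬S ↔ (¬G ↔ P)))

¬S = ¬T = F
¬G = ¬T = F
¬G ↔ P = F ↔ F = T
¬S ↔ (¬G ↔ P) = F ↔ T = F
H ⊕ (¬S ↔ (¬G ↔ P)) = F ⊕ F = F
¬(H ⊕ (¬S ↔ (¬G ↔ P))) = ¬F = T
Hence S2 is true.

S3: This is H → (¬(¬G ↓ P) → S).

¬G = ¬T = F
¬G ↓ P = F ↓ F = T
¬(¬G ↓ P) = ¬T = F
¬(¬G ↓ P) → S = F → T = T
H → (¬(¬G ↓ P) → S) = F → T = T
Thus S3 is true.

True statements: 3 (S1, S2, S3).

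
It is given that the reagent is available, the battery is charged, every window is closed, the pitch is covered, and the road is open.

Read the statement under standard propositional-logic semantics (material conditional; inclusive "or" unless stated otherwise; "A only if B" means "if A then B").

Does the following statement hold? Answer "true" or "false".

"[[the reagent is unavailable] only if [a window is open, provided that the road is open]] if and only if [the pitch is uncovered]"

Let P = "the reagent is available" (True), U = "the road is closed" (False), R = "a window is open" (False), S = "the pitch is covered" (True).
Formalization: (not P -> (not U -> R)) iff not S

not P = not True = False
not U = not False = True
not U -> R = True -> False = False
not P -> (not U -> R) = False -> False = True
not S = not True = False
(not P -> (not U -> R)) iff not S = True iff False = False

False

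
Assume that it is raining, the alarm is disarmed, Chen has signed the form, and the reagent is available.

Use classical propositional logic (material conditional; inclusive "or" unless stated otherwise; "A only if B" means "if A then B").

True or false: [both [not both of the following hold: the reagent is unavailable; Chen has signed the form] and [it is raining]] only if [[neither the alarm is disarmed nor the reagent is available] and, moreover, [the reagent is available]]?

Let S = "the reagent is available" (True), Q = "Chen has signed the form" (True), G = "it is raining" (True), M = "the alarm is armed" (False).
Formalization: ((not S nand Q) and G) -> ((not M nor S) and S)

not S = not True = False
not S nand Q = False nand True = True
(not S nand Q) and G = True and True = True
not M = not False = True
not M nor S = True nor True = False
(not M nor S) and S = False and True = False
((not S nand Q) and G) -> ((not M nor S) and S) = True -> False = False

False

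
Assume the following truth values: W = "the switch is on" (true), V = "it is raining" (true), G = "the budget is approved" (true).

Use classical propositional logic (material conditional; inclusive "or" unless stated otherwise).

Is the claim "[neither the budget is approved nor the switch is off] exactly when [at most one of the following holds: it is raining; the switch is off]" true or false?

In symbols: (G ↓ ¬W) ↔ (V ↑ ¬W)

¬W = ¬T = F
G ↓ ¬W = T ↓ F = F
¬W = ¬T = F
V ↑ ¬W = T ↑ F = T
(G ↓ ¬W) ↔ (V ↑ ¬W) = F ↔ T = F

False.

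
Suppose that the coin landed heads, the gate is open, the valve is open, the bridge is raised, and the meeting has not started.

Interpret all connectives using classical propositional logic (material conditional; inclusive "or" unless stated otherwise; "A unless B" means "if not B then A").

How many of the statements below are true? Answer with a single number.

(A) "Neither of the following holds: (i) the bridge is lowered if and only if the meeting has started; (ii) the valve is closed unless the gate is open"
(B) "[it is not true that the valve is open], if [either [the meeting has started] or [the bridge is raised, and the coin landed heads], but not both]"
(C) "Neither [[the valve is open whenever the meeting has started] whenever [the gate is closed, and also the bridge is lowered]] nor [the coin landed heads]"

Let S = "the bridge is raised" (T), G = "the meeting has started" (F), V = "the valve is open" (T), M = "the gate is open" (T), W = "the coin landed heads" (T).

(A): In symbols: (¬S ↔ G) ↓ (¬V ∨ M)

¬S = ¬T = F
¬S ↔ G = F ↔ F = T
¬V = ¬T = F
¬V ∨ M = F ∨ T = T
(¬S ↔ G) ↓ (¬V ∨ M) = T ↓ T = F
So (A) is false.

(B): In symbols: (G ⊕ (S ∧ W)) → ¬V

S ∧ W = T ∧ T = T
G ⊕ (S ∧ W) = F ⊕ T = T
¬V = ¬T = F
(G ⊕ (S ∧ W)) → ¬V = T → F = F
Thus (B) is false.

(C): In symbols: ((¬M ∧ ¬S) → (G → V)) ↓ W

¬M = ¬T = F
¬S = ¬T = F
¬M ∧ ¬S = F ∧ F = F
G → V = F → T = T
(¬M ∧ ¬S) → (G → V) = F → T = T
((¬M ∧ ¬S) → (G → V)) ↓ W = T ↓ T = F
Thus (C) is false.

True statements: 0 (none).

0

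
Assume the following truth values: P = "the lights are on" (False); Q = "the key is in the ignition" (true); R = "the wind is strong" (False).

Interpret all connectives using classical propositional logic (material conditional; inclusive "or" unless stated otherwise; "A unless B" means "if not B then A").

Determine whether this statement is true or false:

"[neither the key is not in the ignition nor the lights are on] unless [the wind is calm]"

True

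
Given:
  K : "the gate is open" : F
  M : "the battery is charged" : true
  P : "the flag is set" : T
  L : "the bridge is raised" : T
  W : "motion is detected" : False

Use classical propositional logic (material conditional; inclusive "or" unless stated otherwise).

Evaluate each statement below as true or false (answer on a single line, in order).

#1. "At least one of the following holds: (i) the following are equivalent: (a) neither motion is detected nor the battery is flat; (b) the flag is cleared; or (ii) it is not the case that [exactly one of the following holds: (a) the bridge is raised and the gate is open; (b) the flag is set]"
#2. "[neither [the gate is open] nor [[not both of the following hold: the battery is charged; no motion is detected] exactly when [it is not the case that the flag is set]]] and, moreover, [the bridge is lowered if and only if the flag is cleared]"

#1: This is ((W nor not M) iff not P) or not ((L and K) xor P).

not M = not True = False
W nor not M = False nor False = True
not P = not True = False
(W nor not M) iff not P = True iff False = False
L and K = True and False = False
(L and K) xor P = False xor True = True
not ((L and K) xor P) = not True = False
((W nor not M) iff not P) or not ((L and K) xor P) = False or False = False
Hence #1 is false.

#2: Parsed as (K nor ((M nand not W) iff not P)) and (not L iff not P)

not W = not False = True
M nand not W = True nand True = False
not P = not True = False
(M nand not W) iff not P = False iff False = True
K nor ((M nand not W) iff not P) = False nor True = False
not L = not True = False
not P = not True = False
not L iff not P = False iff False = True
(K nor ((M nand not W) iff not P)) and (not L iff not P) = False and True = False
Thus #2 is false.

#1 F / #2 F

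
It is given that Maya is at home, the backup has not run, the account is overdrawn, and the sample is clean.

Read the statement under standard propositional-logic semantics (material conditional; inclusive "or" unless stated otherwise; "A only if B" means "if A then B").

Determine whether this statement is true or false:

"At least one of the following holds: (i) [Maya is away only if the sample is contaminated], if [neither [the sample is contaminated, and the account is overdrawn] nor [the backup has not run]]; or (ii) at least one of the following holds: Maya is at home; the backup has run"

true

Let S = "the sample is contaminated" (False), R = "the account is overdrawn" (True), Q = "the backup has run" (False), P = "Maya is at home" (True).
Formalization: (((S and R) nor not Q) -> (not P -> S)) or (P or Q)

S and R = False and True = False
not Q = not False = True
(S and R) nor not Q = False nor True = False
not P = not True = False
not P -> S = False -> False = True
((S and R) nor not Q) -> (not P -> S) = False -> True = True
P or Q = True or False = True
(((S and R) nor not Q) -> (not P -> S)) or (P or Q) = True or True = True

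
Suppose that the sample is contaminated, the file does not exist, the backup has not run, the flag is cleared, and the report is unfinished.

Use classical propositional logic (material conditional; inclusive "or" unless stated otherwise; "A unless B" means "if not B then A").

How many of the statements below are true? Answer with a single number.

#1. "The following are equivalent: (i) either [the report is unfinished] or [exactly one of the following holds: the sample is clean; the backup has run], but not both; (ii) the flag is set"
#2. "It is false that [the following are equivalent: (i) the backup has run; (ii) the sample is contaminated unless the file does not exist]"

1

Let U = "the report is finished" (False), P = "the sample is contaminated" (True), R = "the backup has run" (False), S = "the flag is set" (False), Q = "the file exists" (False).

#1: In symbols: (not U xor (not P xor R)) iff S

not U = not False = True
not P = not True = False
not P xor R = False xor False = False
not U xor (not P xor R) = True xor False = True
(not U xor (not P xor R)) iff S = True iff False = False
So #1 is false.

#2: This is not (R iff (P or not Q)).

not Q = not False = True
P or not Q = True or True = True
R iff (P or not Q) = False iff True = False
not (R iff (P or not Q)) = not False = True
Thus #2 is true.

Count: 1.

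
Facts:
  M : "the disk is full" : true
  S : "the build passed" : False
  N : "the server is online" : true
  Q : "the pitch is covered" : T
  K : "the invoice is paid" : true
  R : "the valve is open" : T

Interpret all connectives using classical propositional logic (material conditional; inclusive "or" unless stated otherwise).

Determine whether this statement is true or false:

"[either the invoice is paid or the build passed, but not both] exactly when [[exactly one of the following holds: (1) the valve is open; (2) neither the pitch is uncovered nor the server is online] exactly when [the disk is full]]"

Values: K=True, S=False, R=True, Q=True, N=True, M=True.
In symbols: (K xor S) iff ((R xor (not Q nor N)) iff M)

K xor S = True xor False = True
not Q = not True = False
not Q nor N = False nor True = False
R xor (not Q nor N) = True xor False = True
(R xor (not Q nor N)) iff M = True iff True = True
(K xor S) iff ((R xor (not Q nor N)) iff M) = True iff True = True

The statement is true.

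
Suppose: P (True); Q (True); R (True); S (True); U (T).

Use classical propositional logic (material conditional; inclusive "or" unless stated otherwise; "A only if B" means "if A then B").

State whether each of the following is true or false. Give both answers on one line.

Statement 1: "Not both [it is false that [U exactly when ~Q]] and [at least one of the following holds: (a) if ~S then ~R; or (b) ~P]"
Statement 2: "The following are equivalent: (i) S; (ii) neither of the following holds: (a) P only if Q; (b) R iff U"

Statement 1 false, Statement 2 false

Statement 1: Formalization: not (U iff not Q) nand ((not S -> not R) or not P)

not Q = not True = False
U iff not Q = True iff False = False
not (U iff not Q) = not False = True
not S = not True = False
not R = not True = False
not S -> not R = False -> False = True
not P = not True = False
(not S -> not R) or not P = True or False = True
not (U iff not Q) nand ((not S -> not R) or not P) = True nand True = False
So Statement 1 is false.

Statement 2: In symbols: S iff ((P -> Q) nor (R iff U))

P -> Q = True -> True = True
R iff U = True iff True = True
(P -> Q) nor (R iff U) = True nor True = False
S iff ((P -> Q) nor (R iff U)) = True iff False = False
So Statement 2 is false.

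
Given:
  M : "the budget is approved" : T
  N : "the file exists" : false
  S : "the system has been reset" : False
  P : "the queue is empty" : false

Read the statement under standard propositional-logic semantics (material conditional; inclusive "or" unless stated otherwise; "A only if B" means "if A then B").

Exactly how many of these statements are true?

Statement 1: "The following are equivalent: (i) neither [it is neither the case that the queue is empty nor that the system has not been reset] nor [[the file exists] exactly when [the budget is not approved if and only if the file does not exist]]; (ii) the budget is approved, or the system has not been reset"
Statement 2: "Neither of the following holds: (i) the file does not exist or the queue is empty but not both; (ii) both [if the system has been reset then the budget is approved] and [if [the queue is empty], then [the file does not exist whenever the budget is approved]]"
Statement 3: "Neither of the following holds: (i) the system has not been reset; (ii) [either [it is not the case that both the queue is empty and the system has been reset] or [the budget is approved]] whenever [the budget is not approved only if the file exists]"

0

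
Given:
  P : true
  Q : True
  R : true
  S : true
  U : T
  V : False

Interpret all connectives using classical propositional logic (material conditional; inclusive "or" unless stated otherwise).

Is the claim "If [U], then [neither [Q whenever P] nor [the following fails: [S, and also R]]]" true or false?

Formalization: U -> ((P -> Q) nor ~(S & R))

P -> Q = T -> T = T
S & R = T & T = T
~(S & R) = ~T = F
(P -> Q) nor ~(S & R) = T nor F = F
U -> ((P -> Q) nor ~(S & R)) = T -> F = F

false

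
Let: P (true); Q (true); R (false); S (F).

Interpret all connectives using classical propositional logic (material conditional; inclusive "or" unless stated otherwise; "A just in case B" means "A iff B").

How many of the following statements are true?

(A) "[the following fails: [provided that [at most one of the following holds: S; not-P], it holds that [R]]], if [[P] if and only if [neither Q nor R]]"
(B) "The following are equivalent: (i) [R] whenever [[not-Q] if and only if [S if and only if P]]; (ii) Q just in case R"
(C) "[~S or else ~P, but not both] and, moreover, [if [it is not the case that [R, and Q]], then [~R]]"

3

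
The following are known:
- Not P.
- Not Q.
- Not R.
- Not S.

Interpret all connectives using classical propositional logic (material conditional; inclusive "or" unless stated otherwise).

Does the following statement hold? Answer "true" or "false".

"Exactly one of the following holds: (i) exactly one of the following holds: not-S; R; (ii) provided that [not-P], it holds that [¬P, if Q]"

false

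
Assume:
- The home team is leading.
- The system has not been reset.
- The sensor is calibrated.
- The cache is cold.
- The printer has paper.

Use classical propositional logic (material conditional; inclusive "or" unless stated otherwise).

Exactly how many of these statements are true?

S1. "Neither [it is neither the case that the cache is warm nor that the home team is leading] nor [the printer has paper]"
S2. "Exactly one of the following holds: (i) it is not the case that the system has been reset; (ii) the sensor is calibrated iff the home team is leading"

Let P = "the cache is warm" (False), K = "the home team is leading" (True), D = "the printer has paper" (True), R = "the system has been reset" (False), Q = "the sensor is calibrated" (True).

S1: Parsed as (P nor K) nor D

P nor K = False nor True = False
(P nor K) nor D = False nor True = False
Hence S1 is false.

S2: This is not R xor (Q iff K).

not R = not False = True
Q iff K = True iff True = True
not R xor (Q iff K) = True xor True = False
Hence S2 is false.

True statements: 0 (none).

0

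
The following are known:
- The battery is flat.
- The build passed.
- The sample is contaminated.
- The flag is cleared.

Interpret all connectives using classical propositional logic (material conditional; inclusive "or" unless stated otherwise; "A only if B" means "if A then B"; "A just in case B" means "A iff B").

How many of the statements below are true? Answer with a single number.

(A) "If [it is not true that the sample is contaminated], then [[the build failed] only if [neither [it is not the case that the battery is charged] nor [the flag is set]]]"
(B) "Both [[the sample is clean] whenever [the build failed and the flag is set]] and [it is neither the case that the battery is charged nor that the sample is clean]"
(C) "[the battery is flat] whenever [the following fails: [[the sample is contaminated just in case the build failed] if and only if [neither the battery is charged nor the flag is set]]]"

3

Let N = "the sample is contaminated" (T), G = "the build passed" (T), R = "the battery is charged" (F), L = "the flag is set" (F).

(A): Parsed as ~N -> (~G -> (~R nor L))

~N = ~T = F
~G = ~T = F
~R = ~F = T
~R nor L = T nor F = F
~G -> (~R nor L) = F -> F = T
~N -> (~G -> (~R nor L)) = F -> T = T
Hence (A) is true.

(B): In symbols: ((~G & L) -> ~N) & (R nor ~N)

~G = ~T = F
~G & L = F & F = F
~N = ~T = F
(~G & L) -> ~N = F -> F = T
~N = ~T = F
R nor ~N = F nor F = T
((~G & L) -> ~N) & (R nor ~N) = T & T = T
So (B) is true.

(C): In symbols: ~((N <-> ~G) <-> (R nor L)) -> ~R

~G = ~T = F
N <-> ~G = T <-> F = F
R nor L = F nor F = T
(N <-> ~G) <-> (R nor L) = F <-> T = F
~((N <-> ~G) <-> (R nor L)) = ~F = T
~R = ~F = T
~((N <-> ~G) <-> (R nor L)) -> ~R = T -> T = T
Hence (C) is true.

True statements: 3.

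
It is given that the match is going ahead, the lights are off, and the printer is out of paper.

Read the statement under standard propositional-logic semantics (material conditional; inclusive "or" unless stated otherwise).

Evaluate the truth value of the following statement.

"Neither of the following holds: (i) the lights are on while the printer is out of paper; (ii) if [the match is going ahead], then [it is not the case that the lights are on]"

False

Let Q = "the lights are on" (F), R = "the printer has paper" (F), P = "the match is cancelled" (F).
In symbols: (Q & ~R) nor (~P -> ~Q)

~R = ~F = T
Q & ~R = F & T = F
~P = ~F = T
~Q = ~F = T
~P -> ~Q = T -> T = T
(Q & ~R) nor (~P -> ~Q) = F nor T = F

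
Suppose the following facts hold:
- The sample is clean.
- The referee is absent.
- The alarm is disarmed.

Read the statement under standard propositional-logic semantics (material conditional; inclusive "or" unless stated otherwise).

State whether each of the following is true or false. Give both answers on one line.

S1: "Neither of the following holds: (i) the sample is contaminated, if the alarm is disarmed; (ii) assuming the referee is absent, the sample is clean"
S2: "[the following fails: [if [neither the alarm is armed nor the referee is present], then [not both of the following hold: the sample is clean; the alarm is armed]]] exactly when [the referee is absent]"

S1 F / S2 F

Let R = "the alarm is armed" (F), P = "the sample is contaminated" (F), Q = "the referee is present" (F).

S1: Parsed as (~R -> P) nor (~Q -> ~P)

~R = ~F = T
~R -> P = T -> F = F
~Q = ~F = T
~P = ~F = T
~Q -> ~P = T -> T = T
(~R -> P) nor (~Q -> ~P) = F nor T = F
So S1 is false.

S2: Formalization: ~((R nor Q) -> (~P nand R)) <-> ~Q

R nor Q = F nor F = T
~P = ~F = T
~P nand R = T nand F = T
(R nor Q) -> (~P nand R) = T -> T = T
~((R nor Q) -> (~P nand R)) = ~T = F
~Q = ~F = T
~((R nor Q) -> (~P nand R)) <-> ~Q = F <-> T = F
Hence S2 is false.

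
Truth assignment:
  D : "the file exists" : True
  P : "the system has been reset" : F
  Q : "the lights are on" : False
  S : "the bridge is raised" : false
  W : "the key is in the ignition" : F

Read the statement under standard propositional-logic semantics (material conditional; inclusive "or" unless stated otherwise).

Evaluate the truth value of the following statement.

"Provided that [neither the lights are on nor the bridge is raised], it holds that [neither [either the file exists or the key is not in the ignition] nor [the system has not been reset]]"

The statement is false.

Values: Q=F, S=F, D=T, W=F, P=F.
Formalization: (Q nor S) -> ((D | ~W) nor ~P)

Q nor S = F nor F = T
~W = ~F = T
D | ~W = T | T = T
~P = ~F = T
(D | ~W) nor ~P = T nor T = F
(Q nor S) -> ((D | ~W) nor ~P) = T -> F = F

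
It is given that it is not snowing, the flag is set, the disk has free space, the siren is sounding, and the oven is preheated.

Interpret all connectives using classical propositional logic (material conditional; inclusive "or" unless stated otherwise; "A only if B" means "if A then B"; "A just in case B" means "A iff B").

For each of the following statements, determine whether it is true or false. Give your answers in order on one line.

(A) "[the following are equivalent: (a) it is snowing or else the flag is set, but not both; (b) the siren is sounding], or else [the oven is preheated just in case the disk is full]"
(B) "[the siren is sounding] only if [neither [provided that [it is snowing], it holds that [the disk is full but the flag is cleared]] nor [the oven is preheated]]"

Let P = "it is snowing" (F), Q = "the flag is set" (T), S = "the siren is sounding" (T), U = "the oven is preheated" (T), R = "the disk is full" (F).

(A): In symbols: ((P xor Q) <-> S) | (U <-> R)

P xor Q = F xor T = T
(P xor Q) <-> S = T <-> T = T
U <-> R = T <-> F = F
((P xor Q) <-> S) | (U <-> R) = T | F = T
Hence (A) is true.

(B): This is S -> ((P -> (R & ~Q)) nor U).

~Q = ~T = F
R & ~Q = F & F = F
P -> (R & ~Q) = F -> F = T
(P -> (R & ~Q)) nor U = T nor T = F
S -> ((P -> (R & ~Q)) nor U) = T -> F = F
Thus (B) is false.

(A) true / (B) false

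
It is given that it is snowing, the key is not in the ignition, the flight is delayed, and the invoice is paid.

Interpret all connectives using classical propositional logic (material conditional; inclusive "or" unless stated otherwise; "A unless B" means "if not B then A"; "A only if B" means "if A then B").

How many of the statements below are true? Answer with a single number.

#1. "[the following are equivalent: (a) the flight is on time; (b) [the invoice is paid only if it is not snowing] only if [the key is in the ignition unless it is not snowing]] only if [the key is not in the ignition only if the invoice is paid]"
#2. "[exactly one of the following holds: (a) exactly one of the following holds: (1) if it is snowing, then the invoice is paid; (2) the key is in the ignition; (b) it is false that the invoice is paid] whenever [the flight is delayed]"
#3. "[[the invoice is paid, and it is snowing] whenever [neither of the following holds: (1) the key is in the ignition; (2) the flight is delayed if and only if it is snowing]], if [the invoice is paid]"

3

Let W = "the flight is delayed" (True), U = "the invoice is paid" (True), V = "it is snowing" (True), G = "the key is in the ignition" (False).

#1: In symbols: (not W iff ((U -> not V) -> (G or not V))) -> (not G -> U)

not W = not True = False
not V = not True = False
U -> not V = True -> False = False
not V = not True = False
G or not V = False or False = False
(U -> not V) -> (G or not V) = False -> False = True
not W iff ((U -> not V) -> (G or not V)) = False iff True = False
not G = not False = True
not G -> U = True -> True = True
(not W iff ((U -> not V) -> (G or not V))) -> (not G -> U) = False -> True = True
Hence #1 is true.

#2: Formalization: W -> (((V -> U) xor G) xor not U)

V -> U = True -> True = True
(V -> U) xor G = True xor False = True
not U = not True = False
((V -> U) xor G) xor not U = True xor False = True
W -> (((V -> U) xor G) xor not U) = True -> True = True
So #2 is true.

#3: In symbols: U -> ((G nor (W iff V)) -> (U and V))

W iff V = True iff True = True
G nor (W iff V) = False nor True = False
U and V = True and True = True
(G nor (W iff V)) -> (U and V) = False -> True = True
U -> ((G nor (W iff V)) -> (U and V)) = True -> True = True
Thus #3 is true.

Count: 3.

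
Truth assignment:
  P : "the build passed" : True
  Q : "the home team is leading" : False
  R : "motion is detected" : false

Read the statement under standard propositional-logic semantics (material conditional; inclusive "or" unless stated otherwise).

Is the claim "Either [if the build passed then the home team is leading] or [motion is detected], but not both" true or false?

The statement is false.

Values: P=T, Q=F, R=F.
In symbols: (P -> Q) xor R

P -> Q = T -> F = F
(P -> Q) xor R = F xor F = F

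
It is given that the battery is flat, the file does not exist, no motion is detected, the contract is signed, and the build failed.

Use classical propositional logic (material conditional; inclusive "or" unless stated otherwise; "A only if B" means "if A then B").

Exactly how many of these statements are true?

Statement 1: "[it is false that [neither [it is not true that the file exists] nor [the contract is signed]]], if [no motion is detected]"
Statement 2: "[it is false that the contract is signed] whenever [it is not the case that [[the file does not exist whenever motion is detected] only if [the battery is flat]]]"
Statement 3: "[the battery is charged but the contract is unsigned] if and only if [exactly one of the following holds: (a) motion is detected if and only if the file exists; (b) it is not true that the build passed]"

3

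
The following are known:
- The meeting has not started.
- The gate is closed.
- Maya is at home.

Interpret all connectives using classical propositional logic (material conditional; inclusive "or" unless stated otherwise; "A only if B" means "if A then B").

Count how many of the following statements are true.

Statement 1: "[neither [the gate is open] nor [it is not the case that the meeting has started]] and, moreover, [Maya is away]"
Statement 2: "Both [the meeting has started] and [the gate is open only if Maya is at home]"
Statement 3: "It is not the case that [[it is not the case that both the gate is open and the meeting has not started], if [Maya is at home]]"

Let Q = "the gate is open" (False), P = "the meeting has started" (False), R = "Maya is at home" (True).

Statement 1: This is (Q nor not P) and not R.

not P = not False = True
Q nor not P = False nor True = False
not R = not True = False
(Q nor not P) and not R = False and False = False
Thus Statement 1 is false.

Statement 2: Parsed as P and (Q -> R)

Q -> R = False -> True = True
P and (Q -> R) = False and True = False
Hence Statement 2 is false.

Statement 3: Formalization: not (R -> (Q nand not P))

not P = not False = True
Q nand not P = False nand True = True
R -> (Q nand not P) = True -> True = True
not (R -> (Q nand not P)) = not True = False
Hence Statement 3 is false.

0 of the 3 statements are true (none).

0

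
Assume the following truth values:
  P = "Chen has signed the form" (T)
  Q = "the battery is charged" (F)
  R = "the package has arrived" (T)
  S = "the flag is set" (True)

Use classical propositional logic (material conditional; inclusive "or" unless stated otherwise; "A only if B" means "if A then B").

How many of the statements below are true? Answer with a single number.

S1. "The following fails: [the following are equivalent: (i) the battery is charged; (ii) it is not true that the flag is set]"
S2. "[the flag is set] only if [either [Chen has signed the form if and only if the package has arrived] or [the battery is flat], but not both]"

0

S1: Formalization: not (Q iff not S)

not S = not True = False
Q iff not S = False iff False = True
not (Q iff not S) = not True = False
Thus S1 is false.

S2: Parsed as S -> ((P iff R) xor not Q)

P iff R = True iff True = True
not Q = not False = True
(P iff R) xor not Q = True xor True = False
S -> ((P iff R) xor not Q) = True -> False = False
So S2 is false.

0 of the 2 statements are true (none).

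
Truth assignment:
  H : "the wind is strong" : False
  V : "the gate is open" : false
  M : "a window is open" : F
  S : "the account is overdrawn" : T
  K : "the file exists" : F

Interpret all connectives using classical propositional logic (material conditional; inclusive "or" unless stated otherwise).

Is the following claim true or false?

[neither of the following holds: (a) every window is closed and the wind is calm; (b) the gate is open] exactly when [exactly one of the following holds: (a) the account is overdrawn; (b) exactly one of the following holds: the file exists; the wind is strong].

False.

Formalization: ((~M & ~H) nor V) <-> (S xor (K xor H))

~M = ~F = T
~H = ~F = T
~M & ~H = T & T = T
(~M & ~H) nor V = T nor F = F
K xor H = F xor F = F
S xor (K xor H) = T xor F = T
((~M & ~H) nor V) <-> (S xor (K xor H)) = F <-> T = F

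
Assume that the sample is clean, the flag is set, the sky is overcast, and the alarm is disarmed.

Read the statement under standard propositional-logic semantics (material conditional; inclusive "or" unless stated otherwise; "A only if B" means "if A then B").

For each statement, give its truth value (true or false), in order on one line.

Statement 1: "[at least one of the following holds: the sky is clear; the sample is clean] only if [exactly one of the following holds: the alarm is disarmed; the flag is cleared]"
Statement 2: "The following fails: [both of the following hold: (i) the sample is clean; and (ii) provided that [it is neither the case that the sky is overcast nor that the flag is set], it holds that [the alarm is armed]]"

Let S = "the sky is overcast" (True), U = "the sample is contaminated" (False), V = "the alarm is armed" (False), D = "the flag is set" (True).

Statement 1: In symbols: (not S or not U) -> (not V xor not D)

not S = not True = False
not U = not False = True
not S or not U = False or True = True
not V = not False = True
not D = not True = False
not V xor not D = True xor False = True
(not S or not U) -> (not V xor not D) = True -> True = True
Hence Statement 1 is true.

Statement 2: Parsed as not (not U and ((S nor D) -> V))

not U = not False = True
S nor D = True nor True = False
(S nor D) -> V = False -> False = True
not U and ((S nor D) -> V) = True and True = True
not (not U and ((S nor D) -> V)) = not True = False
So Statement 2 is false.

Statement 1 True / Statement 2 False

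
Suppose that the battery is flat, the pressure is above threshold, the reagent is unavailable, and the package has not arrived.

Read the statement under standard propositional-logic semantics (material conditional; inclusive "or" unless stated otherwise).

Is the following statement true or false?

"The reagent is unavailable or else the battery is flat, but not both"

Let P = "the reagent is available" (F), U = "the battery is charged" (F).
In symbols: ~P xor ~U

~P = ~F = T
~U = ~F = T
~P xor ~U = T xor T = F

false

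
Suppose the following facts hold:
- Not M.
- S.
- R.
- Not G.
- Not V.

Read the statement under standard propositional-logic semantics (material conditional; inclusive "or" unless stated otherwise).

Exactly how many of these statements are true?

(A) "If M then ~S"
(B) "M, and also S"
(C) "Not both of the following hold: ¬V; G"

2

(A): Formalization: M -> not S

not S = not True = False
M -> not S = False -> False = True
Hence (A) is true.

(B): This is M and S.

M and S = False and True = False
So (B) is false.

(C): This is not V nand G.

not V = not False = True
not V nand G = True nand False = True
So (C) is true.

True statements: 2 ((A), (C)).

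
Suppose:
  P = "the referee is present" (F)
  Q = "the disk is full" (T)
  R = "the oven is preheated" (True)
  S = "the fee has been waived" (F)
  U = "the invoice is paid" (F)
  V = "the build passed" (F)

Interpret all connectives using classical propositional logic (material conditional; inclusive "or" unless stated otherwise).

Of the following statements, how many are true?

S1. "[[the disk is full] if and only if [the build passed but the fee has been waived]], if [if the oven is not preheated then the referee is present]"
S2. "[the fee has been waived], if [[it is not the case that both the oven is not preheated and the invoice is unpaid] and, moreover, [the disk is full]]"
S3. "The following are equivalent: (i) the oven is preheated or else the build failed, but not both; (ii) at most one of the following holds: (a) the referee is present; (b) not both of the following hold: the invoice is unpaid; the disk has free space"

S1: This is (not R -> P) -> (Q iff (V and S)).

not R = not True = False
not R -> P = False -> False = True
V and S = False and False = False
Q iff (V and S) = True iff False = False
(not R -> P) -> (Q iff (V and S)) = True -> False = False
Hence S1 is false.

S2: This is ((not R nand not U) and Q) -> S.

not R = not True = False
not U = not False = True
not R nand not U = False nand True = True
(not R nand not U) and Q = True and True = True
((not R nand not U) and Q) -> S = True -> False = False
Thus S2 is false.

S3: This is (R xor not V) iff (P nand (not U nand not Q)).

not V = not False = True
R xor not V = True xor True = False
not U = not False = True
not Q = not True = False
not U nand not Q = True nand False = True
P nand (not U nand not Q) = False nand True = True
(R xor not V) iff (P nand (not U nand not Q)) = False iff True = False
So S3 is false.

Count: 0.

0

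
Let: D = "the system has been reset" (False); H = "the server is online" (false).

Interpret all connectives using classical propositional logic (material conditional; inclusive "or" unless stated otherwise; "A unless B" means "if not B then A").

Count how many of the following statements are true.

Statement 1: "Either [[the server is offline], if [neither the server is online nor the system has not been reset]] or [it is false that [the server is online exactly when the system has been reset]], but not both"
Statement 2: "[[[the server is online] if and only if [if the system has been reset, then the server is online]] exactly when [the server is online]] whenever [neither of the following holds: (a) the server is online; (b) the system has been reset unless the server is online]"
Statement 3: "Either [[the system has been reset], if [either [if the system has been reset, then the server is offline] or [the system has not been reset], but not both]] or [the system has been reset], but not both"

3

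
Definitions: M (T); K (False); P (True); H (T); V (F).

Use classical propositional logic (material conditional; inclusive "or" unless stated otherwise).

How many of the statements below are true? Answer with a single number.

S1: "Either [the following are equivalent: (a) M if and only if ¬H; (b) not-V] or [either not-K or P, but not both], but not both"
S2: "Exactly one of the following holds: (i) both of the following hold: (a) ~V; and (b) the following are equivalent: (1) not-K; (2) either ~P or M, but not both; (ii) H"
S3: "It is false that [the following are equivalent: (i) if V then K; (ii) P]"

S1: Parsed as ((M ↔ ¬H) ↔ ¬V) ⊕ (¬K ⊕ P)

¬H = ¬T = F
M ↔ ¬H = T ↔ F = F
¬V = ¬F = T
(M ↔ ¬H) ↔ ¬V = F ↔ T = F
¬K = ¬F = T
¬K ⊕ P = T ⊕ T = F
((M ↔ ¬H) ↔ ¬V) ⊕ (¬K ⊕ P) = F ⊕ F = F
So S1 is false.

S2: Formalization: (¬V ∧ (¬K ↔ (¬P ⊕ M))) ⊕ H

¬V = ¬F = T
¬K = ¬F = T
¬P = ¬T = F
¬P ⊕ M = F ⊕ T = T
¬K ↔ (¬P ⊕ M) = T ↔ T = T
¬V ∧ (¬K ↔ (¬P ⊕ M)) = T ∧ T = T
(¬V ∧ (¬K ↔ (¬P ⊕ M))) ⊕ H = T ⊕ T = F
Thus S2 is false.

S3: Formalization: ¬((V → K) ↔ P)

V → K = F → F = T
(V → K) ↔ P = T ↔ T = T
¬((V → K) ↔ P) = ¬T = F
So S3 is false.

Count: 0.

0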